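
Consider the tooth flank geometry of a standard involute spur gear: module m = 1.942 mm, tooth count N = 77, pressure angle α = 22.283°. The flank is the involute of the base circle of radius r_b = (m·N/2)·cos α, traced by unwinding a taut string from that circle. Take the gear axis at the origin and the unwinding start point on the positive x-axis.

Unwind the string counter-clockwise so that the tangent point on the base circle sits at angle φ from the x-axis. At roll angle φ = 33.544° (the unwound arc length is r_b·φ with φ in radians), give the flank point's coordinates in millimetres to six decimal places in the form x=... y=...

x=80.043303 y=4.470942

pitch radius r_p = m·N/2 = 1.942·77/2 = 74.767000
base radius r_b = r_p·cos α = 74.767000·cos 22.283° = 69.183570
roll angle φ = 33.544° = 0.58545324 rad
x = r_b·(cos φ + φ·sin φ) = 69.183570·(0.83346172 + 0.58545324·0.55257720) = 80.043303
y = r_b·(sin φ − φ·cos φ) = 69.183570·(0.55257720 − 0.58545324·0.83346172) = 4.470942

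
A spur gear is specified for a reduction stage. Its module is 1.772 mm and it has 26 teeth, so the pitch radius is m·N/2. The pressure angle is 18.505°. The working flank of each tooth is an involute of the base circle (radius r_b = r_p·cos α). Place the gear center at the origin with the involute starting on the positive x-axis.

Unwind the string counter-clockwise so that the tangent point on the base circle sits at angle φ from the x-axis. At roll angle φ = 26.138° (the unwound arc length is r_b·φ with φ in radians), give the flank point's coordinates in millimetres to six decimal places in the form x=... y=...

pitch radius r_p = m·N/2 = 1.772·26/2 = 23.036000
base radius r_b = r_p·cos α = 23.036000·cos 18.505° = 21.844946
roll angle φ = 26.138° = 0.45619416 rad
x = r_b·(cos φ + φ·sin φ) = 21.844946·(0.89773560 + 0.45619416·0.44053467) = 24.001150
y = r_b·(sin φ − φ·cos φ) = 21.844946·(0.44053467 − 0.45619416·0.89773560) = 0.677039

x=24.001150 y=0.677039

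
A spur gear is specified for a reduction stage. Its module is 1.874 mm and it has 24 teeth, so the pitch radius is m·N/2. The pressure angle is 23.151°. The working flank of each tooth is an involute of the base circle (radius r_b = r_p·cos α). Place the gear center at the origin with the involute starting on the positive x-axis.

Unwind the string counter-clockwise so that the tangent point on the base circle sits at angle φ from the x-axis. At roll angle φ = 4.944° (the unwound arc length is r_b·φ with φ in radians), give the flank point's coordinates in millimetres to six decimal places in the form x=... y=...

x=20.753920 y=0.004425

pitch radius r_p = m·N/2 = 1.874·24/2 = 22.488000
base radius r_b = r_p·cos α = 22.488000·cos 23.151° = 20.677084
roll angle φ = 4.944° = 0.08628908 rad
x = r_b·(cos φ + φ·sin φ) = 20.677084·(0.99627941 + 0.08628908·0.08618204) = 20.753920
y = r_b·(sin φ − φ·cos φ) = 20.677084·(0.08618204 − 0.08628908·0.99627941) = 0.004425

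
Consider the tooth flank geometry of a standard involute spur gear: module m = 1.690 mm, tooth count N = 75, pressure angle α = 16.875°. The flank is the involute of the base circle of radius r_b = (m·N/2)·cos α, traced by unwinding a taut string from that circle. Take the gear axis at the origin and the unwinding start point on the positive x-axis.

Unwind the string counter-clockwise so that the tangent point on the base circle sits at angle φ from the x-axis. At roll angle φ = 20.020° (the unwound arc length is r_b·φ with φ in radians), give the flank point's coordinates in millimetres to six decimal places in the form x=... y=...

pitch radius r_p = m·N/2 = 1.690·75/2 = 63.375000
base radius r_b = r_p·cos α = 63.375000·cos 16.875° = 60.646094
roll angle φ = 20.020° = 0.34941492 rad
x = r_b·(cos φ + φ·sin φ) = 60.646094·(0.93957318 + 0.34941492·0.34234814) = 64.236022
y = r_b·(sin φ − φ·cos φ) = 60.646094·(0.34234814 − 0.34941492·0.93957318) = 0.851911

x=64.236022 y=0.851911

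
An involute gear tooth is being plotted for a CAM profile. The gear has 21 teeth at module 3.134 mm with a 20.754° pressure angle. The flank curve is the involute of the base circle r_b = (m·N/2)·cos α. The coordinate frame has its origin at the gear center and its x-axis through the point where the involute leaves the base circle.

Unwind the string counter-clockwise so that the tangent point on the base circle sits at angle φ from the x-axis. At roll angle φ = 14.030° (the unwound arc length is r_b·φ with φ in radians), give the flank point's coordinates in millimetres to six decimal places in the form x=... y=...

pitch radius r_p = m·N/2 = 3.134·21/2 = 32.907000
base radius r_b = r_p·cos α = 32.907000·cos 20.754° = 30.771680
roll angle φ = 14.030° = 0.24486969 rad
x = r_b·(cos φ + φ·sin φ) = 30.771680·(0.97016892 + 0.24486969·0.24242991) = 31.680450
y = r_b·(sin φ − φ·cos φ) = 30.771680·(0.24242991 − 0.24486969·0.97016892) = 0.149702

x=31.680450 y=0.149702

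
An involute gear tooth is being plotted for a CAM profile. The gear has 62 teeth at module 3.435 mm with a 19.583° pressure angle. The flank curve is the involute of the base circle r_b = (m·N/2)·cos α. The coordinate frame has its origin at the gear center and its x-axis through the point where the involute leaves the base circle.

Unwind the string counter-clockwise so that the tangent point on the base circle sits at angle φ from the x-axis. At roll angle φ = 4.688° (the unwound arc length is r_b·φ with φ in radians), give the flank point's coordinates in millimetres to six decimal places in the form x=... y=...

pitch radius r_p = m·N/2 = 3.435·62/2 = 106.485000
base radius r_b = r_p·cos α = 106.485000·cos 19.583° = 100.325582
roll angle φ = 4.688° = 0.08182104 rad
x = r_b·(cos φ + φ·sin φ) = 100.325582·(0.99665453 + 0.08182104·0.08172977) = 100.660844
y = r_b·(sin φ − φ·cos φ) = 100.325582·(0.08172977 − 0.08182104·0.99665453) = 0.018306

x=100.660844 y=0.018306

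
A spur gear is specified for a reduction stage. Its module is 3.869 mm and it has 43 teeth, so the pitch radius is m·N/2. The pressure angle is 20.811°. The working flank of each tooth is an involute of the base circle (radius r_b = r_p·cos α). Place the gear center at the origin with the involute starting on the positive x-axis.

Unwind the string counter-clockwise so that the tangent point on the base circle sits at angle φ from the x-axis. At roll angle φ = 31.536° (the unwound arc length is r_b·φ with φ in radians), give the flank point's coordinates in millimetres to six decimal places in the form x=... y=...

x=88.657333 y=4.192301

pitch radius r_p = m·N/2 = 3.869·43/2 = 83.183500
base radius r_b = r_p·cos α = 83.183500·cos 20.811° = 77.756399
roll angle φ = 31.536° = 0.55040703 rad
x = r_b·(cos φ + φ·sin φ) = 77.756399·(0.85231170 + 0.55040703·0.52303419) = 88.657333
y = r_b·(sin φ − φ·cos φ) = 77.756399·(0.52303419 − 0.55040703·0.85231170) = 4.192301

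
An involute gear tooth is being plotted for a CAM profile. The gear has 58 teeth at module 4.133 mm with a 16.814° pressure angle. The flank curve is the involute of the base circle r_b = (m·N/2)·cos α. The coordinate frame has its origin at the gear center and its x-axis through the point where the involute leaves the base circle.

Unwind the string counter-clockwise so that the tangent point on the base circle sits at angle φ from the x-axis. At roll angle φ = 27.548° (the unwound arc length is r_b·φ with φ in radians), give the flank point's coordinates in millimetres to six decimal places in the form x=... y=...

pitch radius r_p = m·N/2 = 4.133·58/2 = 119.857000
base radius r_b = r_p·cos α = 119.857000·cos 16.814° = 114.732975
roll angle φ = 27.548° = 0.48080330 rad
x = r_b·(cos φ + φ·sin φ) = 114.732975·(0.88662369 + 0.48080330·0.46249155) = 127.237854
y = r_b·(sin φ − φ·cos φ) = 114.732975·(0.46249155 − 0.48080330·0.88662369) = 4.153328

x=127.237854 y=4.153328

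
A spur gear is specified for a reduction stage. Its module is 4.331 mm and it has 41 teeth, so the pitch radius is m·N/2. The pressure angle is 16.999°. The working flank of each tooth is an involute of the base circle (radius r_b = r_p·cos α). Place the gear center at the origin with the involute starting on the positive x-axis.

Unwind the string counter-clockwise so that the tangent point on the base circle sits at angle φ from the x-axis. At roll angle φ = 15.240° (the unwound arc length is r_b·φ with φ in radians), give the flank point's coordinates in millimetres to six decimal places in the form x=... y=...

x=87.857086 y=0.528848

pitch radius r_p = m·N/2 = 4.331·41/2 = 88.785500
base radius r_b = r_p·cos α = 88.785500·cos 16.999° = 84.906449
roll angle φ = 15.240° = 0.26598818 rad
x = r_b·(cos φ + φ·sin φ) = 84.906449·(0.96483322 + 0.26598818·0.26286282) = 87.857086
y = r_b·(sin φ − φ·cos φ) = 84.906449·(0.26286282 − 0.26598818·0.96483322) = 0.528848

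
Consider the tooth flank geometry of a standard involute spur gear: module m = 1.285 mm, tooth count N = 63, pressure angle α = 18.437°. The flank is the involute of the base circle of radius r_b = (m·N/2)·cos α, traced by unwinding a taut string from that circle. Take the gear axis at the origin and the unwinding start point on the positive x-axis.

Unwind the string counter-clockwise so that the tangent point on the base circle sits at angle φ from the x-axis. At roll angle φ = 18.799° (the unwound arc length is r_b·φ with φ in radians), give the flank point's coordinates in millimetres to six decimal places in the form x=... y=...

x=40.411496 y=0.447262

pitch radius r_p = m·N/2 = 1.285·63/2 = 40.477500
base radius r_b = r_p·cos α = 40.477500·cos 18.437° = 38.399870
roll angle φ = 18.799° = 0.32810445 rad
x = r_b·(cos φ + φ·sin φ) = 38.399870·(0.94665488 + 0.32810445·0.32224917) = 40.411496
y = r_b·(sin φ − φ·cos φ) = 38.399870·(0.32224917 − 0.32810445·0.94665488) = 0.447262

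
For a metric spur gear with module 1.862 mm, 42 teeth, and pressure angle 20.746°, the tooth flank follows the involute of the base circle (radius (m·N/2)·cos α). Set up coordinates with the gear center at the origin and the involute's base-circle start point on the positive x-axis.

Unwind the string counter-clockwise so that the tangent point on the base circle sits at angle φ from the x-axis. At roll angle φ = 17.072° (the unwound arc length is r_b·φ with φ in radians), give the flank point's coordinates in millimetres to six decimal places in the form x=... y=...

pitch radius r_p = m·N/2 = 1.862·42/2 = 39.102000
base radius r_b = r_p·cos α = 39.102000·cos 20.746° = 36.566624
roll angle φ = 17.072° = 0.29796261 rad
x = r_b·(cos φ + φ·sin φ) = 36.566624·(0.95593660 + 0.29796261·0.29357320) = 38.153997
y = r_b·(sin φ − φ·cos φ) = 36.566624·(0.29357320 − 0.29796261·0.95593660) = 0.319586

x=38.153997 y=0.319586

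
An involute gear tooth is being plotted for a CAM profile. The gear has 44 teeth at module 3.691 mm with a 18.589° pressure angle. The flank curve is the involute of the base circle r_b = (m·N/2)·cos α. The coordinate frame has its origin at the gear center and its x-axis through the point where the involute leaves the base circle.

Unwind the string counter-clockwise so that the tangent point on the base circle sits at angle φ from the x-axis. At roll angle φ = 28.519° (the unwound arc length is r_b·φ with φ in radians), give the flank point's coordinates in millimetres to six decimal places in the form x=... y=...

pitch radius r_p = m·N/2 = 3.691·44/2 = 81.202000
base radius r_b = r_p·cos α = 81.202000·cos 18.589° = 76.965661
roll angle φ = 28.519° = 0.49775045 rad
x = r_b·(cos φ + φ·sin φ) = 76.965661·(0.87865883 + 0.49775045·0.47745016) = 85.917527
y = r_b·(sin φ − φ·cos φ) = 76.965661·(0.47745016 − 0.49775045·0.87865883) = 3.086118

x=85.917527 y=3.086118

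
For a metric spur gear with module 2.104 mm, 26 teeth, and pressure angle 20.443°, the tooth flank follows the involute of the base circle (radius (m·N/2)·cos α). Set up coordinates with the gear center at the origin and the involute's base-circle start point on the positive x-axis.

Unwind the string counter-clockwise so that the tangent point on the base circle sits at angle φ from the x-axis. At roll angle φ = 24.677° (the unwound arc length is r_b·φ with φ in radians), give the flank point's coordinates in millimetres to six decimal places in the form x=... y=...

pitch radius r_p = m·N/2 = 2.104·26/2 = 27.352000
base radius r_b = r_p·cos α = 27.352000·cos 20.443° = 25.629374
roll angle φ = 24.677° = 0.43069490 rad
x = r_b·(cos φ + φ·sin φ) = 25.629374·(0.90867585 + 0.43069490·0.41750234) = 27.897368
y = r_b·(sin φ − φ·cos φ) = 25.629374·(0.41750234 − 0.43069490·0.90867585) = 0.669959

x=27.897368 y=0.669959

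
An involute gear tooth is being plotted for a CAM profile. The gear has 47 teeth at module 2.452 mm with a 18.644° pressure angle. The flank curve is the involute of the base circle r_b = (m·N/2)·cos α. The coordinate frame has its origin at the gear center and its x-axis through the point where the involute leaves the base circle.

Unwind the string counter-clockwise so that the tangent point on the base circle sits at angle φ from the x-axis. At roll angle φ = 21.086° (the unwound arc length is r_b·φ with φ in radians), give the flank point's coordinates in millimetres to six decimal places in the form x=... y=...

pitch radius r_p = m·N/2 = 2.452·47/2 = 57.622000
base radius r_b = r_p·cos α = 57.622000·cos 18.644° = 54.598181
roll angle φ = 21.086° = 0.36802013 rad
x = r_b·(cos φ + φ·sin φ) = 54.598181·(0.93304147 + 0.36802013·0.35976883) = 58.171285
y = r_b·(sin φ − φ·cos φ) = 54.598181·(0.35976883 − 0.36802013·0.93304147) = 0.894908

x=58.171285 y=0.894908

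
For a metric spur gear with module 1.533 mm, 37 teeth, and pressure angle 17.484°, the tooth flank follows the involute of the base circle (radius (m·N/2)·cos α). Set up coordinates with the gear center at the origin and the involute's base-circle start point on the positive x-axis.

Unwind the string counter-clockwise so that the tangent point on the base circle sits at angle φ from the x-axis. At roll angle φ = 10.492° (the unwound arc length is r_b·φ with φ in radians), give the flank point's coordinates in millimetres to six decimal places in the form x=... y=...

pitch radius r_p = m·N/2 = 1.533·37/2 = 28.360500
base radius r_b = r_p·cos α = 28.360500·cos 17.484° = 27.050270
roll angle φ = 10.492° = 0.18311995 rad
x = r_b·(cos φ + φ·sin φ) = 27.050270·(0.98328034 + 0.18311995·0.18209824) = 27.500012
y = r_b·(sin φ − φ·cos φ) = 27.050270·(0.18209824 − 0.18311995·0.98328034) = 0.055182

x=27.500012 y=0.055182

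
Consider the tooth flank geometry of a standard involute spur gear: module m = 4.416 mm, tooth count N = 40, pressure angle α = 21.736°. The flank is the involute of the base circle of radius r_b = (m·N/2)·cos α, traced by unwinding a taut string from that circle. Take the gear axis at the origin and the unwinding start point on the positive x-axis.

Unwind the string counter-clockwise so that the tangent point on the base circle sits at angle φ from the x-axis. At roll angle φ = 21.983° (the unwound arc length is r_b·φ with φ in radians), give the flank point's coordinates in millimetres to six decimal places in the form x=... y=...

x=87.858506 y=1.521925

pitch radius r_p = m·N/2 = 4.416·40/2 = 88.320000
base radius r_b = r_p·cos α = 88.320000·cos 21.736° = 82.040454
roll angle φ = 21.983° = 0.38367573 rad
x = r_b·(cos φ + φ·sin φ) = 82.040454·(0.92729496 + 0.38367573·0.37433148) = 87.858506
y = r_b·(sin φ − φ·cos φ) = 82.040454·(0.37433148 − 0.38367573·0.92729496) = 1.521925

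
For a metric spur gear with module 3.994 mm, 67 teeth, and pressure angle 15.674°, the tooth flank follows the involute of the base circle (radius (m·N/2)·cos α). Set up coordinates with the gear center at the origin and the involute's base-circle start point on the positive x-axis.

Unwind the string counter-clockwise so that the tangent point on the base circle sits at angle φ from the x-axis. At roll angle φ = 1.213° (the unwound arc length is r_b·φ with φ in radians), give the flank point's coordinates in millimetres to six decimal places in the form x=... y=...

x=128.852476 y=0.000407

pitch radius r_p = m·N/2 = 3.994·67/2 = 133.799000
base radius r_b = r_p·cos α = 133.799000·cos 15.674° = 128.823610
roll angle φ = 1.213° = 0.02117084 rad
x = r_b·(cos φ + φ·sin φ) = 128.823610·(0.99977591 + 0.02117084·0.02116926) = 128.852476
y = r_b·(sin φ − φ·cos φ) = 128.823610·(0.02116926 − 0.02117084·0.99977591) = 0.000407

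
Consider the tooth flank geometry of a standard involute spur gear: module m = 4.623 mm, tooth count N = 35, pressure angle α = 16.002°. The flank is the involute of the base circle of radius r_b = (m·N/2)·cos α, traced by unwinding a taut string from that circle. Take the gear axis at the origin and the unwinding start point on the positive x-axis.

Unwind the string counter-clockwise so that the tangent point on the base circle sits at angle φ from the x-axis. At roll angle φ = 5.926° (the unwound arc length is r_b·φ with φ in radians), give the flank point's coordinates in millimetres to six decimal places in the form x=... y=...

pitch radius r_p = m·N/2 = 4.623·35/2 = 80.902500
base radius r_b = r_p·cos α = 80.902500·cos 16.002° = 77.767696
roll angle φ = 5.926° = 0.10342821 rad
x = r_b·(cos φ + φ·sin φ) = 77.767696·(0.99465607 + 0.10342821·0.10324391) = 78.182540
y = r_b·(sin φ − φ·cos φ) = 77.767696·(0.10324391 − 0.10342821·0.99465607) = 0.028650

x=78.182540 y=0.028650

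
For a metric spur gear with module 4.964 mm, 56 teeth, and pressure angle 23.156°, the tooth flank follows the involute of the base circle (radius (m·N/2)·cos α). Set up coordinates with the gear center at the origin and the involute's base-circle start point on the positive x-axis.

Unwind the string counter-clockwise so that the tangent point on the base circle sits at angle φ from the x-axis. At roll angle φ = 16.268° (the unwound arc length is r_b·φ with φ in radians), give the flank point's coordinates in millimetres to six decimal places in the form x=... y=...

pitch radius r_p = m·N/2 = 4.964·56/2 = 138.992000
base radius r_b = r_p·cos α = 138.992000·cos 23.156° = 127.794470
roll angle φ = 16.268° = 0.28393016 rad
x = r_b·(cos φ + φ·sin φ) = 127.794470·(0.95996190 + 0.28393016·0.28013061) = 132.842278
y = r_b·(sin φ − φ·cos φ) = 127.794470·(0.28013061 − 0.28393016·0.95996190) = 0.967209

x=132.842278 y=0.967209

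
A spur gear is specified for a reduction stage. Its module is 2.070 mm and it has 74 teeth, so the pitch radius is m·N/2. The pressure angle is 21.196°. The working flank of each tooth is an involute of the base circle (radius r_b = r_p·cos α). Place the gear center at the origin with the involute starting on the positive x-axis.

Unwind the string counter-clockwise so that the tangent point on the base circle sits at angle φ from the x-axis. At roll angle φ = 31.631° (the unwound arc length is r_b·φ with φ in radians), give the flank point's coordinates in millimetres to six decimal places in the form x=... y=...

x=81.475228 y=3.884238

pitch radius r_p = m·N/2 = 2.070·74/2 = 76.590000
base radius r_b = r_p·cos α = 76.590000·cos 21.196° = 71.408613
roll angle φ = 31.631° = 0.55206510 rad
x = r_b·(cos φ + φ·sin φ) = 71.408613·(0.85144331 + 0.55206510·0.52444666) = 81.475228
y = r_b·(sin φ − φ·cos φ) = 71.408613·(0.52444666 − 0.55206510·0.85144331) = 3.884238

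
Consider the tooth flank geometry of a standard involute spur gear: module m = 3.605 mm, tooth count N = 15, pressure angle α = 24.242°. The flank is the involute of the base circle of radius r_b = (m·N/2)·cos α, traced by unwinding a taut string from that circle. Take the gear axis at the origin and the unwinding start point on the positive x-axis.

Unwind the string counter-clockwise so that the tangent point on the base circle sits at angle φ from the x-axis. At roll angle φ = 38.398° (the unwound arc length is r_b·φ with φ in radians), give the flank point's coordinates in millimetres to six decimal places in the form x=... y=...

pitch radius r_p = m·N/2 = 3.605·15/2 = 27.037500
base radius r_b = r_p·cos α = 27.037500·cos 24.242° = 24.653317
roll angle φ = 38.398° = 0.67017153 rad
x = r_b·(cos φ + φ·sin φ) = 24.653317·(0.78371514 + 0.67017153·0.62112042) = 29.583298
y = r_b·(sin φ − φ·cos φ) = 24.653317·(0.62112042 − 0.67017153·0.78371514) = 2.364175

x=29.583298 y=2.364175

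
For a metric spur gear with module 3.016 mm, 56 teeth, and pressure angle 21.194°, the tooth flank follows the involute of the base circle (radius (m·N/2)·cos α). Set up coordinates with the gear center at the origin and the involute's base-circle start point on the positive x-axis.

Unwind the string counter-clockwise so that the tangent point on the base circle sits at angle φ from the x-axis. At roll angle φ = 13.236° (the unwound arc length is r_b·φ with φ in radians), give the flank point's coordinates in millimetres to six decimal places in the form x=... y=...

pitch radius r_p = m·N/2 = 3.016·56/2 = 84.448000
base radius r_b = r_p·cos α = 84.448000·cos 21.194° = 78.736078
roll angle φ = 13.236° = 0.23101178 rad
x = r_b·(cos φ + φ·sin φ) = 78.736078·(0.97343523 + 0.23101178·0.22896254) = 80.809063
y = r_b·(sin φ − φ·cos φ) = 78.736078·(0.22896254 − 0.23101178·0.97343523) = 0.321837

x=80.809063 y=0.321837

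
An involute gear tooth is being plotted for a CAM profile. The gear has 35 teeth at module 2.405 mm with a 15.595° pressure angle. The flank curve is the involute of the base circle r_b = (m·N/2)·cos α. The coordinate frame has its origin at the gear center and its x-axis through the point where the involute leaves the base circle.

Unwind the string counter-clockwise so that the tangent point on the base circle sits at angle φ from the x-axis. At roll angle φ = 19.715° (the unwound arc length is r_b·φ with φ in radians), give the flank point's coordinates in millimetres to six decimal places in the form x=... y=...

x=42.867360 y=0.544019

pitch radius r_p = m·N/2 = 2.405·35/2 = 42.087500
base radius r_b = r_p·cos α = 42.087500·cos 15.595° = 40.538092
roll angle φ = 19.715° = 0.34409166 rad
x = r_b·(cos φ + φ·sin φ) = 40.538092·(0.94138226 + 0.34409166·0.33734172) = 42.867360
y = r_b·(sin φ − φ·cos φ) = 40.538092·(0.33734172 − 0.34409166·0.94138226) = 0.544019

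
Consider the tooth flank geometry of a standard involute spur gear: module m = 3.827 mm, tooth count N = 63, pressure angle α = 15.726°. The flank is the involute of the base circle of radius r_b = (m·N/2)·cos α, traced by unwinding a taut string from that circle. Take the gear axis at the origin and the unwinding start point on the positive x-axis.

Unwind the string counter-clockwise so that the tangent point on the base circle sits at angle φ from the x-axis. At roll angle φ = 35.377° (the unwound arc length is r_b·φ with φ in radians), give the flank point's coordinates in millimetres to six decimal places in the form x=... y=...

pitch radius r_p = m·N/2 = 3.827·63/2 = 120.550500
base radius r_b = r_p·cos α = 120.550500·cos 15.726° = 116.038156
roll angle φ = 35.377° = 0.61744513 rad
x = r_b·(cos φ + φ·sin φ) = 116.038156·(0.81536027 + 0.61744513·0.57895391) = 136.093326
y = r_b·(sin φ − φ·cos φ) = 116.038156·(0.57895391 − 0.61744513·0.81536027) = 8.762469

x=136.093326 y=8.762469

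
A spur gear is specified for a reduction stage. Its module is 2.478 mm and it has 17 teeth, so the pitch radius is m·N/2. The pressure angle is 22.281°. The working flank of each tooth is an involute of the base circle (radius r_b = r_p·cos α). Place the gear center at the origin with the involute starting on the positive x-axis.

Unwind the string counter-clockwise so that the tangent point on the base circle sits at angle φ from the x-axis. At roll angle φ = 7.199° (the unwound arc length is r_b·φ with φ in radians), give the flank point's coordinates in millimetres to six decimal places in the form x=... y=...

pitch radius r_p = m·N/2 = 2.478·17/2 = 21.063000
base radius r_b = r_p·cos α = 21.063000·cos 22.281° = 19.490342
roll angle φ = 7.199° = 0.12564625 rad
x = r_b·(cos φ + φ·sin φ) = 19.490342·(0.99211689 + 0.12564625·0.12531592) = 19.643582
y = r_b·(sin φ − φ·cos φ) = 19.490342·(0.12531592 − 0.12564625·0.99211689) = 0.012867

x=19.643582 y=0.012867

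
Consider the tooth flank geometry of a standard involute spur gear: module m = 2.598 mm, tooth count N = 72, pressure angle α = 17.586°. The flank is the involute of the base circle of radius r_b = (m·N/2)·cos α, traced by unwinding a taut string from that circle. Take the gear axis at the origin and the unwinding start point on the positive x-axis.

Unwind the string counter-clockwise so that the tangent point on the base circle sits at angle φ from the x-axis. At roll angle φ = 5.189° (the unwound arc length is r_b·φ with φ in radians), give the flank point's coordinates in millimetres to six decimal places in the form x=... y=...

pitch radius r_p = m·N/2 = 2.598·72/2 = 93.528000
base radius r_b = r_p·cos α = 93.528000·cos 17.586° = 89.156924
roll angle φ = 5.189° = 0.09056513 rad
x = r_b·(cos φ + φ·sin φ) = 89.156924·(0.99590178 + 0.09056513·0.09044138) = 89.521809
y = r_b·(sin φ − φ·cos φ) = 89.156924·(0.09044138 − 0.09056513·0.99590178) = 0.022058

x=89.521809 y=0.022058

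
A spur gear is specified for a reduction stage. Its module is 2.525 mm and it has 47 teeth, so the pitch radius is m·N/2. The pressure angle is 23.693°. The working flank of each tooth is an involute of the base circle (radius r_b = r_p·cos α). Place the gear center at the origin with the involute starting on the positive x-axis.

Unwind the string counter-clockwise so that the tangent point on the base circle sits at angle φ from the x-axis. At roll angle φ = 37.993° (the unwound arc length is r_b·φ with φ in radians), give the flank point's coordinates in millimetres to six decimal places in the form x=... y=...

x=65.000527 y=5.052332

pitch radius r_p = m·N/2 = 2.525·47/2 = 59.337500
base radius r_b = r_p·cos α = 59.337500·cos 23.693° = 54.336043
roll angle φ = 37.993° = 0.66310294 rad
x = r_b·(cos φ + φ·sin φ) = 54.336043·(0.78808596 + 0.66310294·0.61556520) = 65.000527
y = r_b·(sin φ − φ·cos φ) = 54.336043·(0.61556520 − 0.66310294·0.78808596) = 5.052332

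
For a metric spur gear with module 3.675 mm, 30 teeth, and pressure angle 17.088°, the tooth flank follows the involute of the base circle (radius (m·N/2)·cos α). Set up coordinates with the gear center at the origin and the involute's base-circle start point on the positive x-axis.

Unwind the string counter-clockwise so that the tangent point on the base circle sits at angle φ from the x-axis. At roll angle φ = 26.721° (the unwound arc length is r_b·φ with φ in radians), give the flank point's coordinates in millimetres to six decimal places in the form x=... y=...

x=58.113858 y=1.743147

pitch radius r_p = m·N/2 = 3.675·30/2 = 55.125000
base radius r_b = r_p·cos α = 55.125000·cos 17.088° = 52.691484
roll angle φ = 26.721° = 0.46636943 rad
x = r_b·(cos φ + φ·sin φ) = 52.691484·(0.89320664 + 0.46636943·0.44964641) = 58.113858
y = r_b·(sin φ − φ·cos φ) = 52.691484·(0.44964641 − 0.46636943·0.89320664) = 1.743147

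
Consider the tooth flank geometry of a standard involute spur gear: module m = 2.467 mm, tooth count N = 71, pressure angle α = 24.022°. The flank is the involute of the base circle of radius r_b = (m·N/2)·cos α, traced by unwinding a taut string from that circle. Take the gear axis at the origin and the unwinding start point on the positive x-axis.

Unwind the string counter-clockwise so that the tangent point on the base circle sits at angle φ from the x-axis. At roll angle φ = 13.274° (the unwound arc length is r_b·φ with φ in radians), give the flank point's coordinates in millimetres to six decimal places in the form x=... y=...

pitch radius r_p = m·N/2 = 2.467·71/2 = 87.578500
base radius r_b = r_p·cos α = 87.578500·cos 24.022° = 79.993257
roll angle φ = 13.274° = 0.23167500 rad
x = r_b·(cos φ + φ·sin φ) = 79.993257·(0.97328317 + 0.23167500·0.22960810) = 82.111289
y = r_b·(sin φ − φ·cos φ) = 79.993257·(0.22960810 − 0.23167500·0.97328317) = 0.329790

x=82.111289 y=0.329790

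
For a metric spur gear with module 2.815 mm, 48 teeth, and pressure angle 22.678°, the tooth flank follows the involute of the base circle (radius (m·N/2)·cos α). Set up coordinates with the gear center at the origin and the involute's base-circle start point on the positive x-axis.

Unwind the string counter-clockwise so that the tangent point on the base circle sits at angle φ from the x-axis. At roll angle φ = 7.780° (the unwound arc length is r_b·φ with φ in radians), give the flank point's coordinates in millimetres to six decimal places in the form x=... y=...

x=62.908715 y=0.051927

pitch radius r_p = m·N/2 = 2.815·48/2 = 67.560000
base radius r_b = r_p·cos α = 67.560000·cos 22.678° = 62.336680
roll angle φ = 7.780° = 0.13578662 rad
x = r_b·(cos φ + φ·sin φ) = 62.336680·(0.99079515 + 0.13578662·0.13536973) = 62.908715
y = r_b·(sin φ − φ·cos φ) = 62.336680·(0.13536973 − 0.13578662·0.99079515) = 0.051927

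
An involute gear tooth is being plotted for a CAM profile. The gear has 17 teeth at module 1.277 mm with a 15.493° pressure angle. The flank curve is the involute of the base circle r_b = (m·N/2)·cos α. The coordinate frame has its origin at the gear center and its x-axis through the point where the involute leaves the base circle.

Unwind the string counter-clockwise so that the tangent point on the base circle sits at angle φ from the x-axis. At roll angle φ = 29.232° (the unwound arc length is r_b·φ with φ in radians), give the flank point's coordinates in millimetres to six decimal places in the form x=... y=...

x=11.734135 y=0.451102

pitch radius r_p = m·N/2 = 1.277·17/2 = 10.854500
base radius r_b = r_p·cos α = 10.854500·cos 15.493° = 10.460081
roll angle φ = 29.232° = 0.51019465 rad
x = r_b·(cos φ + φ·sin φ) = 10.460081·(0.87264947 + 0.51019465·0.48834711) = 11.734135
y = r_b·(sin φ − φ·cos φ) = 10.460081·(0.48834711 − 0.51019465·0.87264947) = 0.451102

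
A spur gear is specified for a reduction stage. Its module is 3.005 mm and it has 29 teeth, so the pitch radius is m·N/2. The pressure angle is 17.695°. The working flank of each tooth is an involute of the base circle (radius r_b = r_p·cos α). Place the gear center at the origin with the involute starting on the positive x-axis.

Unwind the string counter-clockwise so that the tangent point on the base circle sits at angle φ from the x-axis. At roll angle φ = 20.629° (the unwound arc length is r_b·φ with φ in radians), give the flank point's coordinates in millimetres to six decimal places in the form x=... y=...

pitch radius r_p = m·N/2 = 3.005·29/2 = 43.572500
base radius r_b = r_p·cos α = 43.572500·cos 17.695° = 41.510998
roll angle φ = 20.629° = 0.36004397 rad
x = r_b·(cos φ + φ·sin φ) = 41.510998·(0.93588133 + 0.36004397·0.35231539) = 44.114998
y = r_b·(sin φ − φ·cos φ) = 41.510998·(0.35231539 − 0.36004397·0.93588133) = 0.637482

x=44.114998 y=0.637482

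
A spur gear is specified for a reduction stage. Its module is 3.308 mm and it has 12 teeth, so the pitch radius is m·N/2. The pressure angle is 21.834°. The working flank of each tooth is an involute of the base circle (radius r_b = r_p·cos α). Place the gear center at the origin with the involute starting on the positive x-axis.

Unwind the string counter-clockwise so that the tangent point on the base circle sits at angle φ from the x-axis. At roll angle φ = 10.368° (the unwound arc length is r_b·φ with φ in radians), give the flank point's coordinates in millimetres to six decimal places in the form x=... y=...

pitch radius r_p = m·N/2 = 3.308·12/2 = 19.848000
base radius r_b = r_p·cos α = 19.848000·cos 21.834° = 18.424209
roll angle φ = 10.368° = 0.18095574 rad
x = r_b·(cos φ + φ·sin φ) = 18.424209·(0.98367214 + 0.18095574·0.17996979) = 18.723395
y = r_b·(sin φ − φ·cos φ) = 18.424209·(0.17996979 − 0.18095574·0.98367214) = 0.036271

x=18.723395 y=0.036271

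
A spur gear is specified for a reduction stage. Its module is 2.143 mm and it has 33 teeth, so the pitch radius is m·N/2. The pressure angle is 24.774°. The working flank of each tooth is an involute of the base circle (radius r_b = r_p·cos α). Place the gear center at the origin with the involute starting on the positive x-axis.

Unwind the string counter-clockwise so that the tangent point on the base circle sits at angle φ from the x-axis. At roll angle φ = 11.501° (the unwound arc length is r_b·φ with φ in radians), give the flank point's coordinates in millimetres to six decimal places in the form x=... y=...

pitch radius r_p = m·N/2 = 2.143·33/2 = 35.359500
base radius r_b = r_p·cos α = 35.359500·cos 24.774° = 32.105285
roll angle φ = 11.501° = 0.20073032 rad
x = r_b·(cos φ + φ·sin φ) = 32.105285·(0.97992122 + 0.20073032·0.19938504) = 32.745588
y = r_b·(sin φ − φ·cos φ) = 32.105285·(0.19938504 − 0.20073032·0.97992122) = 0.086207

x=32.745588 y=0.086207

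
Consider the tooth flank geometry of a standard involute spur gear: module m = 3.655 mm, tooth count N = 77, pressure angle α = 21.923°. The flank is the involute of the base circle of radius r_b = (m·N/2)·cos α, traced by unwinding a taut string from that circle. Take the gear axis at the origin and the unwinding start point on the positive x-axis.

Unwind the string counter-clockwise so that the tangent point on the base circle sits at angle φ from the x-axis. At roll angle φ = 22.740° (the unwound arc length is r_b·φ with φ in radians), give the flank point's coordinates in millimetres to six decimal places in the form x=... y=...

pitch radius r_p = m·N/2 = 3.655·77/2 = 140.717500
base radius r_b = r_p·cos α = 140.717500·cos 21.923° = 130.541718
roll angle φ = 22.740° = 0.39688787 rad
x = r_b·(cos φ + φ·sin φ) = 130.541718·(0.92226845 + 0.39688787·0.38655000) = 140.421828
y = r_b·(sin φ − φ·cos φ) = 130.541718·(0.38655000 − 0.39688787·0.92226845) = 2.677781

x=140.421828 y=2.677781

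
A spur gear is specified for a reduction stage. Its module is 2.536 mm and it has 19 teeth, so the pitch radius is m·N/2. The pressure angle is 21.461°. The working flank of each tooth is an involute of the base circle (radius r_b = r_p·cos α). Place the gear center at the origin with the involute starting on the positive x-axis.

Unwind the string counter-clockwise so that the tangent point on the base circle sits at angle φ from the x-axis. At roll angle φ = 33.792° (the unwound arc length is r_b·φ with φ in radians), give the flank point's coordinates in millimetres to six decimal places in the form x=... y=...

x=25.988606 y=1.480598

pitch radius r_p = m·N/2 = 2.536·19/2 = 24.092000
base radius r_b = r_p·cos α = 24.092000·cos 21.461° = 22.421625
roll angle φ = 33.792° = 0.58978166 rad
x = r_b·(cos φ + φ·sin φ) = 22.421625·(0.83106213 + 0.58978166·0.55617958) = 25.988606
y = r_b·(sin φ − φ·cos φ) = 22.421625·(0.55617958 − 0.58978166·0.83106213) = 1.480598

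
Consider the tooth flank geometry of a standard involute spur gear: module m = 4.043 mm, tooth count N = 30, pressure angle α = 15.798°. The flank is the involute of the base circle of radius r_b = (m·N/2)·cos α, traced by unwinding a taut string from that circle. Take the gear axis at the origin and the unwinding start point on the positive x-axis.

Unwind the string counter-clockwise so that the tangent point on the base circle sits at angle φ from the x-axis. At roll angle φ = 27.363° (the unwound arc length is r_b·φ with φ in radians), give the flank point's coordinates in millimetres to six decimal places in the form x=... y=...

pitch radius r_p = m·N/2 = 4.043·30/2 = 60.645000
base radius r_b = r_p·cos α = 60.645000·cos 15.798° = 58.354287
roll angle φ = 27.363° = 0.47757444 rad
x = r_b·(cos φ + φ·sin φ) = 58.354287·(0.88811238 + 0.47757444·0.45962636) = 64.634269
y = r_b·(sin φ − φ·cos φ) = 58.354287·(0.45962636 − 0.47757444·0.88811238) = 2.070794

x=64.634269 y=2.070794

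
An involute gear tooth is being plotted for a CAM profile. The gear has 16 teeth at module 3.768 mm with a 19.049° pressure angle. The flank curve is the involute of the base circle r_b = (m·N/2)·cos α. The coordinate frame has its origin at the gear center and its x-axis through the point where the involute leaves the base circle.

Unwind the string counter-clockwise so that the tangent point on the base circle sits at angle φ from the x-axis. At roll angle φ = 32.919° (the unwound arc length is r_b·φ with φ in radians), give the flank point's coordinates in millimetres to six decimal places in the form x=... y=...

x=32.815110 y=1.742566

pitch radius r_p = m·N/2 = 3.768·16/2 = 30.144000
base radius r_b = r_p·cos α = 30.144000·cos 19.049° = 28.493309
roll angle φ = 32.919° = 0.57454494 rad
x = r_b·(cos φ + φ·sin φ) = 28.493309·(0.83943969 + 0.57454494·0.54345285) = 32.815110
y = r_b·(sin φ − φ·cos φ) = 28.493309·(0.54345285 − 0.57454494·0.83943969) = 1.742566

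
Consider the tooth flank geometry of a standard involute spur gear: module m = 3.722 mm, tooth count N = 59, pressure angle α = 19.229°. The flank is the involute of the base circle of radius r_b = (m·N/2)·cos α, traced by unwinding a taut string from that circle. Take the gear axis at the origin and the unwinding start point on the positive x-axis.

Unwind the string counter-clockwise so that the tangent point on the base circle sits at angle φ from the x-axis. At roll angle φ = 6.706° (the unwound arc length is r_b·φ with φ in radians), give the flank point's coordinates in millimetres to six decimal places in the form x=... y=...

pitch radius r_p = m·N/2 = 3.722·59/2 = 109.799000
base radius r_b = r_p·cos α = 109.799000·cos 19.229° = 103.673291
roll angle φ = 6.706° = 0.11704178 rad
x = r_b·(cos φ + φ·sin φ) = 103.673291·(0.99315843 + 0.11704178·0.11677474) = 104.380960
y = r_b·(sin φ − φ·cos φ) = 103.673291·(0.11677474 − 0.11704178·0.99315843) = 0.055332

x=104.380960 y=0.055332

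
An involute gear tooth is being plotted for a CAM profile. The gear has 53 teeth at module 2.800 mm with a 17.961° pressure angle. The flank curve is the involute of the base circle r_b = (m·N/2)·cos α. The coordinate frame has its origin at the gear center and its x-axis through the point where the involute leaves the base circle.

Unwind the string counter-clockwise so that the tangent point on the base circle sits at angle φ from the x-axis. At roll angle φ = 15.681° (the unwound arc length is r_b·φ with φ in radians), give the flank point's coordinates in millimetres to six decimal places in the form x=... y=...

x=73.178183 y=0.478720

pitch radius r_p = m·N/2 = 2.800·53/2 = 74.200000
base radius r_b = r_p·cos α = 74.200000·cos 17.961° = 70.583984
roll angle φ = 15.681° = 0.27368508 rad
x = r_b·(cos φ + φ·sin φ) = 70.583984·(0.96278143 + 0.27368508·0.27028119) = 73.178183
y = r_b·(sin φ − φ·cos φ) = 70.583984·(0.27028119 − 0.27368508·0.96278143) = 0.478720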